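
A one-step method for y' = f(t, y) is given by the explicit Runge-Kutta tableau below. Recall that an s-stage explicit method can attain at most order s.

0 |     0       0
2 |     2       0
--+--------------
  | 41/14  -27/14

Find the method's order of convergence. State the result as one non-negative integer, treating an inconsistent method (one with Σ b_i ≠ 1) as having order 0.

b = (41/14, -27/14)
c = (0, 2)
Σ b_i: 41/14·1 + (-27/14)·1 = 1 ✓
b·c: (-27/14)·2 = -27/7 ≠ 1/2 ⇒ order 1.

1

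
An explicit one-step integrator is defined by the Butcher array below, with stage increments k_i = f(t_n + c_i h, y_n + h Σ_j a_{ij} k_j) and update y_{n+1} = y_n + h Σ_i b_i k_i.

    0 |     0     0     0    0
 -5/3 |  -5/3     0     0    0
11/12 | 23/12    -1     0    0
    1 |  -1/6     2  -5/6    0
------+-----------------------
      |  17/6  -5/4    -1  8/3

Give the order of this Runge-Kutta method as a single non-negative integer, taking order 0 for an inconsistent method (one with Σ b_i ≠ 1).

b = (17/6, -5/4, -1, 8/3)
c = (0, -5/3, 11/12, 1)
Ac = (0, 0, 5/3, -295/72)
Σ b_i: 17/6·1 + (-5/4)·1 + (-1)·1 + 8/3·1 = 13/4 ≠ 1 ⇒ order 0.

0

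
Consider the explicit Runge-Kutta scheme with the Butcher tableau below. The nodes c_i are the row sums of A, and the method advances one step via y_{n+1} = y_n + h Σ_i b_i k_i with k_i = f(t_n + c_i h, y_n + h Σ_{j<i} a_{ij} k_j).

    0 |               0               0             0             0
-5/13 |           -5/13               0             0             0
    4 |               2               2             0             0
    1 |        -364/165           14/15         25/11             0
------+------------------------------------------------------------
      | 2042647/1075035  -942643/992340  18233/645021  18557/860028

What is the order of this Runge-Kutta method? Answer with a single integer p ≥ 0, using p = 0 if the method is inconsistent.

3

b = (2042647/1075035, -942643/992340, 18233/645021, 18557/860028)
c = (0, -5/13, 4, 1)
Ac = (0, 0, -10/13, 3746/429)
Σ b_i: 2042647/1075035·1 + (-942643/992340)·1 + 18233/645021·1 + 18557/860028·1 = 1 ✓
b·c: (-942643/992340)·(-5/13) + 18233/645021·4 + 18557/860028·1 = 1/2 ✓
b·c²: (-942643/992340)·25/169 + 18233/645021·16 + 18557/860028·1 = 1/3 ✓
b·Ac: 18233/645021·(-10/13) + 18557/860028·3746/429 = 1/6 ✓
b·c³: (-942643/992340)·(-125/2197) + 18233/645021·64 + 18557/860028·1 = 10535987/5590182 ≠ 1/4 ⇒ order 3.
b·(c∘Ac): 18233/645021·(-40/13) + 18557/860028·3746/429 = 567037/5590182 ≠ 1/8
b·Ac²: 18233/645021·50/169 + 18557/860028·203570/5577 = 4449605/5590182 ≠ 1/12
b·A²c: 18557/860028·(-250/143) = -210875/5590182 ≠ 1/24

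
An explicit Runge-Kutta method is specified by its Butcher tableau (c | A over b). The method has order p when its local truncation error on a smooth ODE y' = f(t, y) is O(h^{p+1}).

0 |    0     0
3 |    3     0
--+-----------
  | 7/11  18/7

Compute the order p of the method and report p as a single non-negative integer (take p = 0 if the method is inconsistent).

0

b = (7/11, 18/7)
c = (0, 3)
Σ b_i: 7/11·1 + 18/7·1 = 247/77 ≠ 1 ⇒ order 0.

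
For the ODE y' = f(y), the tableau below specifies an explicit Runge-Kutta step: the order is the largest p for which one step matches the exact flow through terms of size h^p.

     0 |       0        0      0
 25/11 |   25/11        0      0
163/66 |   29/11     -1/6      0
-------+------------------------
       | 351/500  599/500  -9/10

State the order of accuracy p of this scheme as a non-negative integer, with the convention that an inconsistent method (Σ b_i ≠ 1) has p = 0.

b = (351/500, 599/500, -9/10)
c = (0, 25/11, 163/66)
Ac = (0, 0, -25/66)
Σ b_i: 351/500·1 + 599/500·1 + (-9/10)·1 = 1 ✓
b·c: 599/500·25/11 + (-9/10)·163/66 = 1/2 ✓
b·c²: 599/500·625/121 + (-9/10)·26569/4356 = 3381/4840 ≠ 1/3 ⇒ order 2.
b·Ac: (-9/10)·(-25/66) = 15/44 ≠ 1/6

2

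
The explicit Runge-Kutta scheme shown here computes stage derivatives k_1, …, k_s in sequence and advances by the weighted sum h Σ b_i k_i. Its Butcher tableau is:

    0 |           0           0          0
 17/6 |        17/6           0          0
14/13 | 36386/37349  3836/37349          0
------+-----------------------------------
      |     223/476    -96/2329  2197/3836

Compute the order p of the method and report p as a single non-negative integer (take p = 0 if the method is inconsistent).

3

b = (223/476, -96/2329, 2197/3836)
c = (0, 17/6, 14/13)
Ac = (0, 0, 1918/6591)
Σ b_i: 223/476·1 + (-96/2329)·1 + 2197/3836·1 = 1 ✓
b·c: (-96/2329)·17/6 + 2197/3836·14/13 = 1/2 ✓
b·c²: (-96/2329)·289/36 + 2197/3836·196/169 = 1/3 ✓
b·Ac: 2197/3836·1918/6591 = 1/6 ✓; 3 stages ⇒ order 3.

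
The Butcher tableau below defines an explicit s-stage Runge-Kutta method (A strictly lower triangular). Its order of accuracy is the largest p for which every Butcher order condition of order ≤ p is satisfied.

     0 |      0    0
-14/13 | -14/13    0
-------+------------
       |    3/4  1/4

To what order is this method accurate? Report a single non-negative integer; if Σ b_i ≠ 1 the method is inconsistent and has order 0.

1

b = (3/4, 1/4)
c = (0, -14/13)
Σ b_i: 3/4·1 + 1/4·1 = 1 ✓
b·c: 1/4·(-14/13) = -7/26 ≠ 1/2 ⇒ order 1.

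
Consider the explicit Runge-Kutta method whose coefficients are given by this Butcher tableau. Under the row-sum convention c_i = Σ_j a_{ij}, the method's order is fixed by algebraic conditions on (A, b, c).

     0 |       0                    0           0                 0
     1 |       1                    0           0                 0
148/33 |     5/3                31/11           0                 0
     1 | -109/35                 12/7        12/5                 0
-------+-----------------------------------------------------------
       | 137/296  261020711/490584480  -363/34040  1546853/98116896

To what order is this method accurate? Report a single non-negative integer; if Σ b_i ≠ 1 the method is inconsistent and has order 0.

3

b = (137/296, 261020711/490584480, -363/34040, 1546853/98116896)
c = (0, 1, 148/33, 1)
Ac = (0, 0, 31/11, 4804/385)
Σ b_i: 137/296·1 + 261020711/490584480·1 + (-363/34040)·1 + 1546853/98116896·1 = 1 ✓
b·c: 261020711/490584480·1 + (-363/34040)·148/33 + 1546853/98116896·1 = 1/2 ✓
b·c²: 261020711/490584480·1 + (-363/34040)·21904/1089 + 1546853/98116896·1 = 1/3 ✓
b·Ac: (-363/34040)·31/11 + 1546853/98116896·4804/385 = 1/6 ✓
b·c³: 261020711/490584480·1 + (-363/34040)·3241792/35937 + 1546853/98116896·1 = -41/99 ≠ 1/4 ⇒ order 3.
b·(c∘Ac): (-363/34040)·4588/363 + 1546853/98116896·4804/385 = 55/888 ≠ 1/8
b·Ac²: (-363/34040)·31/11 + 1546853/98116896·635092/12705 = 90128/118899 ≠ 1/12
b·A²c: 1546853/98116896·372/55 = 4359313/40882040 ≠ 1/24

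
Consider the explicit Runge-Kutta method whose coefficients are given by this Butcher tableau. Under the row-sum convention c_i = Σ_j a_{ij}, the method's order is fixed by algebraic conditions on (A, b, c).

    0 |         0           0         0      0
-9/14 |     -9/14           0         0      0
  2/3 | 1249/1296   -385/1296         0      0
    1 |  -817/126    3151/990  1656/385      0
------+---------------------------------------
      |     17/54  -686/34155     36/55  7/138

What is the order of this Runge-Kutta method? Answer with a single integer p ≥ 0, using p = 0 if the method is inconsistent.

4

b = (17/54, -686/34155, 36/55, 7/138)
c = (0, -9/14, 2/3, 1)
Ac = (0, 0, 55/288, 23/28)
Σ b_i: 17/54·1 + (-686/34155)·1 + 36/55·1 + 7/138·1 = 1 ✓
b·c: (-686/34155)·(-9/14) + 36/55·2/3 + 7/138·1 = 1/2 ✓
b·c²: (-686/34155)·81/196 + 36/55·4/9 + 7/138·1 = 1/3 ✓
b·Ac: 36/55·55/288 + 7/138·23/28 = 1/6 ✓
b·c³: (-686/34155)·(-729/2744) + 36/55·8/27 + 7/138·1 = 1/4 ✓
b·(c∘Ac): 36/55·55/432 + 7/138·23/28 = 1/8 ✓
b·Ac²: 36/55·(-55/448) + 7/138·1265/392 = 1/12 ✓
b·A²c: 7/138·23/28 = 1/24 ✓; 4 stages ⇒ order 4.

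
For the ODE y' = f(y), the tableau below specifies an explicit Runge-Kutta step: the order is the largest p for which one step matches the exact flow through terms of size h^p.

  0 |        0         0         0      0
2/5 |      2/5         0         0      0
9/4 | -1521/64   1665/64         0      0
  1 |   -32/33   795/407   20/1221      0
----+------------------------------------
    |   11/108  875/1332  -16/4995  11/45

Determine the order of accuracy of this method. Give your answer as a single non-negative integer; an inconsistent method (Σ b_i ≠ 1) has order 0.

b = (11/108, 875/1332, -16/4995, 11/45)
c = (0, 2/5, 9/4, 1)
Ac = (0, 0, 333/32, 9/11)
Σ b_i: 11/108·1 + 875/1332·1 + (-16/4995)·1 + 11/45·1 = 1 ✓
b·c: 875/1332·2/5 + (-16/4995)·9/4 + 11/45·1 = 1/2 ✓
b·c²: 875/1332·4/25 + (-16/4995)·81/16 + 11/45·1 = 1/3 ✓
b·Ac: (-16/4995)·333/32 + 11/45·9/11 = 1/6 ✓
b·c³: 875/1332·8/125 + (-16/4995)·729/64 + 11/45·1 = 1/4 ✓
b·(c∘Ac): (-16/4995)·2997/128 + 11/45·9/11 = 1/8 ✓
b·Ac²: (-16/4995)·333/80 + 11/45·87/220 = 1/12 ✓
b·A²c: 11/45·15/88 = 1/24 ✓; 4 stages ⇒ order 4.

4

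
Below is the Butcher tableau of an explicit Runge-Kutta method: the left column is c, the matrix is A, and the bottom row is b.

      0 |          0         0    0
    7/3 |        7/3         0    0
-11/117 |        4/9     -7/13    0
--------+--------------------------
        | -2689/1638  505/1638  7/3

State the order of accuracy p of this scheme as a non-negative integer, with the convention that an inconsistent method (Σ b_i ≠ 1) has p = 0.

b = (-2689/1638, 505/1638, 7/3)
c = (0, 7/3, -11/117)
Ac = (0, 0, -49/39)
Σ b_i: (-2689/1638)·1 + 505/1638·1 + 7/3·1 = 1 ✓
b·c: 505/1638·7/3 + 7/3·(-11/117) = 1/2 ✓
b·c²: 505/1638·49/9 + 7/3·121/13689 = 139559/82134 ≠ 1/3 ⇒ order 2.
b·Ac: 7/3·(-49/39) = -343/117 ≠ 1/6

2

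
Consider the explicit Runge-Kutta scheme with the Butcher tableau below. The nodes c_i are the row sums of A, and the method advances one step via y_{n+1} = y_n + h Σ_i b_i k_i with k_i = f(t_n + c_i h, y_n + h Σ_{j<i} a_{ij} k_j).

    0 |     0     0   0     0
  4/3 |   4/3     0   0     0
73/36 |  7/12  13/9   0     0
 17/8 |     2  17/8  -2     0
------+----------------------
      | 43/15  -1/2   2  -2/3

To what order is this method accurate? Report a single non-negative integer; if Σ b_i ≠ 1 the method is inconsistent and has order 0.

b = (43/15, -1/2, 2, -2/3)
c = (0, 4/3, 73/36, 17/8)
Ac = (0, 0, 52/27, -11/9)
Σ b_i: 43/15·1 + (-1/2)·1 + 2·1 + (-2/3)·1 = 37/10 ≠ 1 ⇒ order 0.

0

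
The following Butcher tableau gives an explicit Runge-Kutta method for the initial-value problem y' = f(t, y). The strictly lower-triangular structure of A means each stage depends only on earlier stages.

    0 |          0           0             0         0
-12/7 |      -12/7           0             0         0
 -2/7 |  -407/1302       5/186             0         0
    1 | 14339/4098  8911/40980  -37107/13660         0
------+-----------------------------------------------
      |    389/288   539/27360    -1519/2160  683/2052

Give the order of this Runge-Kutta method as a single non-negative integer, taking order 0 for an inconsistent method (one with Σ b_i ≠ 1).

b = (389/288, 539/27360, -1519/2160, 683/2052)
c = (0, -12/7, -2/7, 1)
Ac = (0, 0, -10/217, 551/1366)
Σ b_i: 389/288·1 + 539/27360·1 + (-1519/2160)·1 + 683/2052·1 = 1 ✓
b·c: 539/27360·(-12/7) + (-1519/2160)·(-2/7) + 683/2052·1 = 1/2 ✓
b·c²: 539/27360·144/49 + (-1519/2160)·4/49 + 683/2052·1 = 1/3 ✓
b·Ac: (-1519/2160)·(-10/217) + 683/2052·551/1366 = 1/6 ✓
b·c³: 539/27360·(-1728/343) + (-1519/2160)·(-8/343) + 683/2052·1 = 1/4 ✓
b·(c∘Ac): (-1519/2160)·20/1519 + 683/2052·551/1366 = 1/8 ✓
b·Ac²: (-1519/2160)·120/1519 + 683/2052·285/683 = 1/12 ✓
b·A²c: 683/2052·171/1366 = 1/24 ✓; 4 stages ⇒ order 4.

4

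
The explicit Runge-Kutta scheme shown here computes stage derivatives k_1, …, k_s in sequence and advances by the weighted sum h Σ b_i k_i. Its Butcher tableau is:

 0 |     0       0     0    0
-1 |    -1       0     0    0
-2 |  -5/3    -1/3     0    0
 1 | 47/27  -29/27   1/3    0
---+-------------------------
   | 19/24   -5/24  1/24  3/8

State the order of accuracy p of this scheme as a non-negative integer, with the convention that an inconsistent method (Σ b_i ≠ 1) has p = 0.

4

b = (19/24, -5/24, 1/24, 3/8)
c = (0, -1, -2, 1)
Ac = (0, 0, 1/3, 11/27)
Σ b_i: 19/24·1 + (-5/24)·1 + 1/24·1 + 3/8·1 = 1 ✓
b·c: (-5/24)·(-1) + 1/24·(-2) + 3/8·1 = 1/2 ✓
b·c²: (-5/24)·1 + 1/24·4 + 3/8·1 = 1/3 ✓
b·Ac: 1/24·1/3 + 3/8·11/27 = 1/6 ✓
b·c³: (-5/24)·(-1) + 1/24·(-8) + 3/8·1 = 1/4 ✓
b·(c∘Ac): 1/24·(-2/3) + 3/8·11/27 = 1/8 ✓
b·Ac²: 1/24·(-1/3) + 3/8·7/27 = 1/12 ✓
b·A²c: 3/8·1/9 = 1/24 ✓; 4 stages ⇒ order 4.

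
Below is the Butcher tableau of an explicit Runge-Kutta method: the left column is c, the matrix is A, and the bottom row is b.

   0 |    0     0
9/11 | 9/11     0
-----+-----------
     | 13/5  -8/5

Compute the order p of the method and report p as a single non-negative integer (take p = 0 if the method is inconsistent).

b = (13/5, -8/5)
c = (0, 9/11)
Σ b_i: 13/5·1 + (-8/5)·1 = 1 ✓
b·c: (-8/5)·9/11 = -72/55 ≠ 1/2 ⇒ order 1.

1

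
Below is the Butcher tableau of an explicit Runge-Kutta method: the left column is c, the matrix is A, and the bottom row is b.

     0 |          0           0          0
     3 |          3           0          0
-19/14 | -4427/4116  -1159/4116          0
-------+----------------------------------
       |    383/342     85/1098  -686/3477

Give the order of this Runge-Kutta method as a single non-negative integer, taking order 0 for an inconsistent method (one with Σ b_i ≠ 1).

b = (383/342, 85/1098, -686/3477)
c = (0, 3, -19/14)
Ac = (0, 0, -1159/1372)
Σ b_i: 383/342·1 + 85/1098·1 + (-686/3477)·1 = 1 ✓
b·c: 85/1098·3 + (-686/3477)·(-19/14) = 1/2 ✓
b·c²: 85/1098·9 + (-686/3477)·361/196 = 1/3 ✓
b·Ac: (-686/3477)·(-1159/1372) = 1/6 ✓; 3 stages ⇒ order 3.

3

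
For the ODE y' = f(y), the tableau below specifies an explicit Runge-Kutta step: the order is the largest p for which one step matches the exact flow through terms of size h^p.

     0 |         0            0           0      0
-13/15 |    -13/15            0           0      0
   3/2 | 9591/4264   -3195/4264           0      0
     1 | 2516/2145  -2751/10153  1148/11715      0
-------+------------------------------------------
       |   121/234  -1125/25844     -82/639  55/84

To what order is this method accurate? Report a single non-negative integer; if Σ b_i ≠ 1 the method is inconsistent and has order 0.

b = (121/234, -1125/25844, -82/639, 55/84)
c = (0, -13/15, 3/2, 1)
Ac = (0, 0, 213/328, 21/55)
Σ b_i: 121/234·1 + (-1125/25844)·1 + (-82/639)·1 + 55/84·1 = 1 ✓
b·c: (-1125/25844)·(-13/15) + (-82/639)·3/2 + 55/84·1 = 1/2 ✓
b·c²: (-1125/25844)·169/225 + (-82/639)·9/4 + 55/84·1 = 1/3 ✓
b·Ac: (-82/639)·213/328 + 55/84·21/55 = 1/6 ✓
b·c³: (-1125/25844)·(-2197/3375) + (-82/639)·27/8 + 55/84·1 = 1/4 ✓
b·(c∘Ac): (-82/639)·639/656 + 55/84·21/55 = 1/8 ✓
b·Ac²: (-82/639)·(-923/1640) + 55/84·14/825 = 1/12 ✓
b·A²c: 55/84·7/110 = 1/24 ✓; 4 stages ⇒ order 4.

4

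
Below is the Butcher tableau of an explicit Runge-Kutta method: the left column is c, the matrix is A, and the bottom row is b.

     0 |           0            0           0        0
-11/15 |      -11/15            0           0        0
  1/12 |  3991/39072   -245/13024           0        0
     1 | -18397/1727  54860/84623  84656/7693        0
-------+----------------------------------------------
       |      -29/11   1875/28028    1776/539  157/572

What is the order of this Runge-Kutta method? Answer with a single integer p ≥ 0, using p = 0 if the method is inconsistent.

b = (-29/11, 1875/28028, 1776/539, 157/572)
c = (0, -11/15, 1/12, 1)
Ac = (0, 0, 49/3552, 208/471)
Σ b_i: (-29/11)·1 + 1875/28028·1 + 1776/539·1 + 157/572·1 = 1 ✓
b·c: 1875/28028·(-11/15) + 1776/539·1/12 + 157/572·1 = 1/2 ✓
b·c²: 1875/28028·121/225 + 1776/539·1/144 + 157/572·1 = 1/3 ✓
b·Ac: 1776/539·49/3552 + 157/572·208/471 = 1/6 ✓
b·c³: 1875/28028·(-1331/3375) + 1776/539·1/1728 + 157/572·1 = 1/4 ✓
b·(c∘Ac): 1776/539·49/42624 + 157/572·208/471 = 1/8 ✓
b·Ac²: 1776/539·(-539/53280) + 157/572·1001/2355 = 1/12 ✓
b·A²c: 157/572·143/942 = 1/24 ✓; 4 stages ⇒ order 4.

4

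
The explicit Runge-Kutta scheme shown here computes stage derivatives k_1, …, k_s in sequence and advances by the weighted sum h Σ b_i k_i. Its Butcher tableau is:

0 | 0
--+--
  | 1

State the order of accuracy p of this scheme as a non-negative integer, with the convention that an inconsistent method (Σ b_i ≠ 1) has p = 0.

1

b = (1)
c = (0)
Σ b_i: 1·1 = 1 ✓; 1 stage ⇒ order 1.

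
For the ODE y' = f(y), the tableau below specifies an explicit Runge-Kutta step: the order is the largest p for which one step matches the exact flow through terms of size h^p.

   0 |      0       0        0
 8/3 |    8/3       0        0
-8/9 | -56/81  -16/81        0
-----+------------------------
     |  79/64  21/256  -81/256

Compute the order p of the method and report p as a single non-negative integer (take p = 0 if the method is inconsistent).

b = (79/64, 21/256, -81/256)
c = (0, 8/3, -8/9)
Ac = (0, 0, -128/243)
Σ b_i: 79/64·1 + 21/256·1 + (-81/256)·1 = 1 ✓
b·c: 21/256·8/3 + (-81/256)·(-8/9) = 1/2 ✓
b·c²: 21/256·64/9 + (-81/256)·64/81 = 1/3 ✓
b·Ac: (-81/256)·(-128/243) = 1/6 ✓; 3 stages ⇒ order 3.

3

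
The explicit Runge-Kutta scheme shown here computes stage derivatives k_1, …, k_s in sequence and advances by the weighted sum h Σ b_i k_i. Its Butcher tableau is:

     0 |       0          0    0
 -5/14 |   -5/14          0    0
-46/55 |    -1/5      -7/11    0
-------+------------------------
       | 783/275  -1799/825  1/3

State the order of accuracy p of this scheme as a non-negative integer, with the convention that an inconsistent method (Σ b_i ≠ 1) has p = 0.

2

b = (783/275, -1799/825, 1/3)
c = (0, -5/14, -46/55)
Ac = (0, 0, 5/22)
Σ b_i: 783/275·1 + (-1799/825)·1 + 1/3·1 = 1 ✓
b·c: (-1799/825)·(-5/14) + 1/3·(-46/55) = 1/2 ✓
b·c²: (-1799/825)·25/196 + 1/3·2116/3025 = -3809/84700 ≠ 1/3 ⇒ order 2.
b·Ac: 1/3·5/22 = 5/66 ≠ 1/6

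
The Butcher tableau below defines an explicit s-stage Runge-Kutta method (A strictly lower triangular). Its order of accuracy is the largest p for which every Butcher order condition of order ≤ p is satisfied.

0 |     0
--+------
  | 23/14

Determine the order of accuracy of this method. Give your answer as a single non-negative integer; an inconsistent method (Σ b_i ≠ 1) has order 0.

b = (23/14)
c = (0)
Σ b_i: 23/14·1 = 23/14 ≠ 1 ⇒ order 0.

0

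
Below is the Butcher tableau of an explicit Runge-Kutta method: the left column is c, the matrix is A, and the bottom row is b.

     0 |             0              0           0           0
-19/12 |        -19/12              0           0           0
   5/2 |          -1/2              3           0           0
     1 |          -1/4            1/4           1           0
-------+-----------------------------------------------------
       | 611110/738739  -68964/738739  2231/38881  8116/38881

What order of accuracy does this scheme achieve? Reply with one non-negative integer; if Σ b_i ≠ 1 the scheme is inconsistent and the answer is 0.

b = (611110/738739, -68964/738739, 2231/38881, 8116/38881)
c = (0, -19/12, 5/2, 1)
Ac = (0, 0, -19/4, 101/48)
Σ b_i: 611110/738739·1 + (-68964/738739)·1 + 2231/38881·1 + 8116/38881·1 = 1 ✓
b·c: (-68964/738739)·(-19/12) + 2231/38881·5/2 + 8116/38881·1 = 1/2 ✓
b·c²: (-68964/738739)·361/144 + 2231/38881·25/4 + 8116/38881·1 = 1/3 ✓
b·Ac: 2231/38881·(-19/4) + 8116/38881·101/48 = 1/6 ✓
b·c³: (-68964/738739)·(-6859/1728) + 2231/38881·125/8 + 8116/38881·1 = 8263121/5598864 ≠ 1/4 ⇒ order 3.
b·(c∘Ac): 2231/38881·(-95/8) + 8116/38881·101/48 = -225977/933144 ≠ 1/8
b·Ac²: 2231/38881·361/48 + 8116/38881·3961/576 = 5226521/2799432 ≠ 1/12
b·A²c: 8116/38881·(-19/4) = -38551/38881 ≠ 1/24

3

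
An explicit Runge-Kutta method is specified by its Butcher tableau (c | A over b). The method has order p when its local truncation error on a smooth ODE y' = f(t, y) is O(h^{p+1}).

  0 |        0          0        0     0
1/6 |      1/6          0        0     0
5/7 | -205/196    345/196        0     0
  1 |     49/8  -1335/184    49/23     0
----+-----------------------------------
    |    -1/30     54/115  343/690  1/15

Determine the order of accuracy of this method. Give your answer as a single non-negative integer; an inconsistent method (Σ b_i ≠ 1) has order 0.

4

b = (-1/30, 54/115, 343/690, 1/15)
c = (0, 1/6, 5/7, 1)
Ac = (0, 0, 115/392, 5/16)
Σ b_i: (-1/30)·1 + 54/115·1 + 343/690·1 + 1/15·1 = 1 ✓
b·c: 54/115·1/6 + 343/690·5/7 + 1/15·1 = 1/2 ✓
b·c²: 54/115·1/36 + 343/690·25/49 + 1/15·1 = 1/3 ✓
b·Ac: 343/690·115/392 + 1/15·5/16 = 1/6 ✓
b·c³: 54/115·1/216 + 343/690·125/343 + 1/15·1 = 1/4 ✓
b·(c∘Ac): 343/690·575/2744 + 1/15·5/16 = 1/8 ✓
b·Ac²: 343/690·115/2352 + 1/15·85/96 = 1/12 ✓
b·A²c: 1/15·5/8 = 1/24 ✓; 4 stages ⇒ order 4.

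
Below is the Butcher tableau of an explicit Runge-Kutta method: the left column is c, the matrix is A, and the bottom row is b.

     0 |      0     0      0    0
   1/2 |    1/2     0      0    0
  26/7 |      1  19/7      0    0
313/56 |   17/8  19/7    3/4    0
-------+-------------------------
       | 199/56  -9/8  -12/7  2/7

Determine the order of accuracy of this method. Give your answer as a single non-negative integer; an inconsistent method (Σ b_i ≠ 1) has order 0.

1

b = (199/56, -9/8, -12/7, 2/7)
c = (0, 1/2, 26/7, 313/56)
Ac = (0, 0, 19/14, 29/7)
Σ b_i: 199/56·1 + (-9/8)·1 + (-12/7)·1 + 2/7·1 = 1 ✓
b·c: (-9/8)·1/2 + (-12/7)·26/7 + 2/7·313/56 = -4181/784 ≠ 1/2 ⇒ order 1.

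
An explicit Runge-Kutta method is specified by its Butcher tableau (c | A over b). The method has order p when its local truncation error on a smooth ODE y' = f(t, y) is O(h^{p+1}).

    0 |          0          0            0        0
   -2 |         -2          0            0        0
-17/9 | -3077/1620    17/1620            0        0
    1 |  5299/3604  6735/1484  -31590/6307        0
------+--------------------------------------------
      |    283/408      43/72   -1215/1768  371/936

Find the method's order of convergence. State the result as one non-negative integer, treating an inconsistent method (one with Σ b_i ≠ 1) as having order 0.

b = (283/408, 43/72, -1215/1768, 371/936)
c = (0, -2, -17/9, 1)
Ac = (0, 0, -17/810, 285/742)
Σ b_i: 283/408·1 + 43/72·1 + (-1215/1768)·1 + 371/936·1 = 1 ✓
b·c: 43/72·(-2) + (-1215/1768)·(-17/9) + 371/936·1 = 1/2 ✓
b·c²: 43/72·4 + (-1215/1768)·289/81 + 371/936·1 = 1/3 ✓
b·Ac: (-1215/1768)·(-17/810) + 371/936·285/742 = 1/6 ✓
b·c³: 43/72·(-8) + (-1215/1768)·(-4913/729) + 371/936·1 = 1/4 ✓
b·(c∘Ac): (-1215/1768)·289/7290 + 371/936·285/742 = 1/8 ✓
b·Ac²: (-1215/1768)·17/405 + 371/936·15/53 = 1/12 ✓
b·A²c: 371/936·39/371 = 1/24 ✓; 4 stages ⇒ order 4.

4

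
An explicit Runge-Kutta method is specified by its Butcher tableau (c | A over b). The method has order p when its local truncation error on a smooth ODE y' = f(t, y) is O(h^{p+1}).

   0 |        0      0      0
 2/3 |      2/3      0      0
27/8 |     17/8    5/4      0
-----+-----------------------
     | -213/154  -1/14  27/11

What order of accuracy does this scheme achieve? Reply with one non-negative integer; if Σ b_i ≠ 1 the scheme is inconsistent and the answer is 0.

1

b = (-213/154, -1/14, 27/11)
c = (0, 2/3, 27/8)
Ac = (0, 0, 5/6)
Σ b_i: (-213/154)·1 + (-1/14)·1 + 27/11·1 = 1 ✓
b·c: (-1/14)·2/3 + 27/11·27/8 = 15221/1848 ≠ 1/2 ⇒ order 1.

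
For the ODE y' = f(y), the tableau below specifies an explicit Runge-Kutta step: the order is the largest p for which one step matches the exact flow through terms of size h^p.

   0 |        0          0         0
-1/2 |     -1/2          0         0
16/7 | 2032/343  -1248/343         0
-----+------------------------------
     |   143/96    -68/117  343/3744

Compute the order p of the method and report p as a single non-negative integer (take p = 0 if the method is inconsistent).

b = (143/96, -68/117, 343/3744)
c = (0, -1/2, 16/7)
Ac = (0, 0, 624/343)
Σ b_i: 143/96·1 + (-68/117)·1 + 343/3744·1 = 1 ✓
b·c: (-68/117)·(-1/2) + 343/3744·16/7 = 1/2 ✓
b·c²: (-68/117)·1/4 + 343/3744·256/49 = 1/3 ✓
b·Ac: 343/3744·624/343 = 1/6 ✓; 3 stages ⇒ order 3.

3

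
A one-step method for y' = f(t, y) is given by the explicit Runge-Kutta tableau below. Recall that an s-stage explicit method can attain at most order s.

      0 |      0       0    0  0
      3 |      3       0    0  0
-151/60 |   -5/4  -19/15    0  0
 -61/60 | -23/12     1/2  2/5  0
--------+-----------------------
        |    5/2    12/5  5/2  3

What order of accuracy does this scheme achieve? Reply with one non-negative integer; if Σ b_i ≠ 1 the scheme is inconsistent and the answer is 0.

0

b = (5/2, 12/5, 5/2, 3)
c = (0, 3, -151/60, -61/60)
Ac = (0, 0, -19/5, 37/75)
Σ b_i: 5/2·1 + 12/5·1 + 5/2·1 + 3·1 = 52/5 ≠ 1 ⇒ order 0.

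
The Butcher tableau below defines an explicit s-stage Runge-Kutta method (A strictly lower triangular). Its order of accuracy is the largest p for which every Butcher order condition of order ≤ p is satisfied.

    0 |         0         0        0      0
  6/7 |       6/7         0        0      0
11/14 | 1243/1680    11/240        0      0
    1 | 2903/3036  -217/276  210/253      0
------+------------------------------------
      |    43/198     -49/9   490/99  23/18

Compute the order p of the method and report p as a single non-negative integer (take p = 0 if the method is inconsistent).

4

b = (43/198, -49/9, 490/99, 23/18)
c = (0, 6/7, 11/14, 1)
Ac = (0, 0, 11/280, -1/46)
Σ b_i: 43/198·1 + (-49/9)·1 + 490/99·1 + 23/18·1 = 1 ✓
b·c: (-49/9)·6/7 + 490/99·11/14 + 23/18·1 = 1/2 ✓
b·c²: (-49/9)·36/49 + 490/99·121/196 + 23/18·1 = 1/3 ✓
b·Ac: 490/99·11/280 + 23/18·(-1/46) = 1/6 ✓
b·c³: (-49/9)·216/343 + 490/99·1331/2744 + 23/18·1 = 1/4 ✓
b·(c∘Ac): 490/99·121/3920 + 23/18·(-1/46) = 1/8 ✓
b·Ac²: 490/99·33/980 + 23/18·(-3/46) = 1/12 ✓
b·A²c: 23/18·3/92 = 1/24 ✓; 4 stages ⇒ order 4.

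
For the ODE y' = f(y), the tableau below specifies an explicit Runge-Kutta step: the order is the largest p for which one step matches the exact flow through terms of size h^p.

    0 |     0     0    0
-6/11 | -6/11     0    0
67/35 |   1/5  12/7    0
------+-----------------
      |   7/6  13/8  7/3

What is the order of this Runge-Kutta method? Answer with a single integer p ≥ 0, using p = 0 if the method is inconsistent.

0

b = (7/6, 13/8, 7/3)
c = (0, -6/11, 67/35)
Ac = (0, 0, -72/77)
Σ b_i: 7/6·1 + 13/8·1 + 7/3·1 = 41/8 ≠ 1 ⇒ order 0.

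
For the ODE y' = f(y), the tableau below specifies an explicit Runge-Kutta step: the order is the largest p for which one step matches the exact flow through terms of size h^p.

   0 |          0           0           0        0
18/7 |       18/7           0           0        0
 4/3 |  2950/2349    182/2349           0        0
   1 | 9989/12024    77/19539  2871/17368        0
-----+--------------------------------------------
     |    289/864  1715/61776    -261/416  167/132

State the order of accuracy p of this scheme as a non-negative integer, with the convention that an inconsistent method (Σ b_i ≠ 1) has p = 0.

b = (289/864, 1715/61776, -261/416, 167/132)
c = (0, 18/7, 4/3, 1)
Ac = (0, 0, 52/261, 77/334)
Σ b_i: 289/864·1 + 1715/61776·1 + (-261/416)·1 + 167/132·1 = 1 ✓
b·c: 1715/61776·18/7 + (-261/416)·4/3 + 167/132·1 = 1/2 ✓
b·c²: 1715/61776·324/49 + (-261/416)·16/9 + 167/132·1 = 1/3 ✓
b·Ac: (-261/416)·52/261 + 167/132·77/334 = 1/6 ✓
b·c³: 1715/61776·5832/343 + (-261/416)·64/27 + 167/132·1 = 1/4 ✓
b·(c∘Ac): (-261/416)·208/783 + 167/132·77/334 = 1/8 ✓
b·Ac²: (-261/416)·104/203 + 167/132·374/1169 = 1/12 ✓
b·A²c: 167/132·11/334 = 1/24 ✓; 4 stages ⇒ order 4.

4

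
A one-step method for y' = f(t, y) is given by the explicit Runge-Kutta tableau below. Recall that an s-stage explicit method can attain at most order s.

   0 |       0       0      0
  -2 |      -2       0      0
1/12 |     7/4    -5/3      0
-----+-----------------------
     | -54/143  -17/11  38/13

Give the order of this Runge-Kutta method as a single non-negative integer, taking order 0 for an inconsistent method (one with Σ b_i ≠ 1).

1

b = (-54/143, -17/11, 38/13)
c = (0, -2, 1/12)
Ac = (0, 0, 10/3)
Σ b_i: (-54/143)·1 + (-17/11)·1 + 38/13·1 = 1 ✓
b·c: (-17/11)·(-2) + 38/13·1/12 = 2861/858 ≠ 1/2 ⇒ order 1.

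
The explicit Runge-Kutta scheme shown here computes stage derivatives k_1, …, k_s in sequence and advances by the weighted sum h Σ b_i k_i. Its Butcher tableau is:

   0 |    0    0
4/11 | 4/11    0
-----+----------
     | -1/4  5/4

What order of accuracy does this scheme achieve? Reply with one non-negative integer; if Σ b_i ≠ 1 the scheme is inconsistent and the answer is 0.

1

b = (-1/4, 5/4)
c = (0, 4/11)
Σ b_i: (-1/4)·1 + 5/4·1 = 1 ✓
b·c: 5/4·4/11 = 5/11 ≠ 1/2 ⇒ order 1.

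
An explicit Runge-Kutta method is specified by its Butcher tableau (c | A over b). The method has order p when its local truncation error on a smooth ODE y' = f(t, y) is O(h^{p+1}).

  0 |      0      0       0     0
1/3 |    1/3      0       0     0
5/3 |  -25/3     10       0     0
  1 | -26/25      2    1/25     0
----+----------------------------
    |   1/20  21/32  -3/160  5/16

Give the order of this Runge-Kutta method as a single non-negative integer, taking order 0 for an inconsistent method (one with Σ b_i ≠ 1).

4

b = (1/20, 21/32, -3/160, 5/16)
c = (0, 1/3, 5/3, 1)
Ac = (0, 0, 10/3, 11/15)
Σ b_i: 1/20·1 + 21/32·1 + (-3/160)·1 + 5/16·1 = 1 ✓
b·c: 21/32·1/3 + (-3/160)·5/3 + 5/16·1 = 1/2 ✓
b·c²: 21/32·1/9 + (-3/160)·25/9 + 5/16·1 = 1/3 ✓
b·Ac: (-3/160)·10/3 + 5/16·11/15 = 1/6 ✓
b·c³: 21/32·1/27 + (-3/160)·125/27 + 5/16·1 = 1/4 ✓
b·(c∘Ac): (-3/160)·50/9 + 5/16·11/15 = 1/8 ✓
b·Ac²: (-3/160)·10/9 + 5/16·1/3 = 1/12 ✓
b·A²c: 5/16·2/15 = 1/24 ✓; 4 stages ⇒ order 4.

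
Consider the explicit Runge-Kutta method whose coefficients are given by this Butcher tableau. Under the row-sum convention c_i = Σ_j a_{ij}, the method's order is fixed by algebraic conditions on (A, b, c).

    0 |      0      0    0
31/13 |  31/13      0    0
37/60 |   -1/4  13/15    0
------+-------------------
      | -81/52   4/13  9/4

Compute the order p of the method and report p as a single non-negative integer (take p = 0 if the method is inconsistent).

1

b = (-81/52, 4/13, 9/4)
c = (0, 31/13, 37/60)
Ac = (0, 0, 31/15)
Σ b_i: (-81/52)·1 + 4/13·1 + 9/4·1 = 1 ✓
b·c: 4/13·31/13 + 9/4·37/60 = 28679/13520 ≠ 1/2 ⇒ order 1.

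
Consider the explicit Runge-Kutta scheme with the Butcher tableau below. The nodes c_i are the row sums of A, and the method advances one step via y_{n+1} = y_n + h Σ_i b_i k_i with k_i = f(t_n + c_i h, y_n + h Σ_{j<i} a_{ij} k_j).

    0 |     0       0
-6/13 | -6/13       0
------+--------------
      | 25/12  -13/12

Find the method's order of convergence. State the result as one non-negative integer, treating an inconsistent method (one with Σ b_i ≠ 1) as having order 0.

b = (25/12, -13/12)
c = (0, -6/13)
Σ b_i: 25/12·1 + (-13/12)·1 = 1 ✓
b·c: (-13/12)·(-6/13) = 1/2 ✓; 2 stages ⇒ order 2.

2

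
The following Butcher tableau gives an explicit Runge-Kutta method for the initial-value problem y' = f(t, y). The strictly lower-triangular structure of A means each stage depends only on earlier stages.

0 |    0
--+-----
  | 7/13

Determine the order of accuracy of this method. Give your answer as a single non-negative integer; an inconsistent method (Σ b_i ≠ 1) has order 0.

b = (7/13)
c = (0)
Σ b_i: 7/13·1 = 7/13 ≠ 1 ⇒ order 0.

0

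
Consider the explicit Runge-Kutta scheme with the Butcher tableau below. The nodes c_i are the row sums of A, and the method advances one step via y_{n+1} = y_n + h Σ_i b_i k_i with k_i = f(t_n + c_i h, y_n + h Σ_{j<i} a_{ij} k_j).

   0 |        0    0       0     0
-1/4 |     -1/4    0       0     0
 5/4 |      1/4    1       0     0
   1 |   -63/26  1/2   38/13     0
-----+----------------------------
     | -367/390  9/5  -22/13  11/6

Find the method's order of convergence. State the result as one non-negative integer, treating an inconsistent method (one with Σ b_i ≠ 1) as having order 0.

b = (-367/390, 9/5, -22/13, 11/6)
c = (0, -1/4, 5/4, 1)
Ac = (0, 0, -1/4, 367/104)
Σ b_i: (-367/390)·1 + 9/5·1 + (-22/13)·1 + 11/6·1 = 1 ✓
b·c: 9/5·(-1/4) + (-22/13)·5/4 + 11/6·1 = -571/780 ≠ 1/2 ⇒ order 1.

1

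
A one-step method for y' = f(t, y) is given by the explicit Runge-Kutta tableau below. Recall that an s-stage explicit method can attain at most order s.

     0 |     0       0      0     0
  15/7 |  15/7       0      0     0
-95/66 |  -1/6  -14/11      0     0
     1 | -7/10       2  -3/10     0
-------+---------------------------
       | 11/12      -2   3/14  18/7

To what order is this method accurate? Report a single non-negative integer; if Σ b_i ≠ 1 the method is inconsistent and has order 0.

b = (11/12, -2, 3/14, 18/7)
c = (0, 15/7, -95/66, 1)
Ac = (0, 0, -30/11, 1453/308)
Σ b_i: 11/12·1 + (-2)·1 + 3/14·1 + 18/7·1 = 143/84 ≠ 1 ⇒ order 0.

0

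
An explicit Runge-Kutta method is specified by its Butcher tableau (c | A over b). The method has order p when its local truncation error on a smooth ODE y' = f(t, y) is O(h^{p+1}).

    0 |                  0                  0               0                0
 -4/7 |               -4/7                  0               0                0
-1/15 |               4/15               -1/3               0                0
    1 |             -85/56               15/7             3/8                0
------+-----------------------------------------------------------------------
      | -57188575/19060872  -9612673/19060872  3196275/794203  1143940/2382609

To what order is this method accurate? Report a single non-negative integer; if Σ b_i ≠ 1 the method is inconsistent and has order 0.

b = (-57188575/19060872, -9612673/19060872, 3196275/794203, 1143940/2382609)
c = (0, -4/7, -1/15, 1)
Ac = (0, 0, 4/21, -2449/1960)
Σ b_i: (-57188575/19060872)·1 + (-9612673/19060872)·1 + 3196275/794203·1 + 1143940/2382609·1 = 1 ✓
b·c: (-9612673/19060872)·(-4/7) + 3196275/794203·(-1/15) + 1143940/2382609·1 = 1/2 ✓
b·c²: (-9612673/19060872)·16/49 + 3196275/794203·1/225 + 1143940/2382609·1 = 1/3 ✓
b·Ac: 3196275/794203·4/21 + 1143940/2382609·(-2449/1960) = 1/6 ✓
b·c³: (-9612673/19060872)·(-64/343) + 3196275/794203·(-1/3375) + 1143940/2382609·1 = 143356621/250173945 ≠ 1/4 ⇒ order 3.
b·(c∘Ac): 3196275/794203·(-4/315) + 1143940/2382609·(-2449/1960) = -21715459/33356526 ≠ 1/8
b·Ac²: 3196275/794203·(-16/147) + 1143940/2382609·144343/205800 = -50683621/500347890 ≠ 1/12
b·A²c: 1143940/2382609·1/14 = 81710/2382609 ≠ 1/24

3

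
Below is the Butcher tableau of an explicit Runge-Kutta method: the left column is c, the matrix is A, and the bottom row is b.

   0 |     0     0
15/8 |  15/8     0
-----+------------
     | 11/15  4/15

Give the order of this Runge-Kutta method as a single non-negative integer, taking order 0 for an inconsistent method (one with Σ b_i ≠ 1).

2

b = (11/15, 4/15)
c = (0, 15/8)
Σ b_i: 11/15·1 + 4/15·1 = 1 ✓
b·c: 4/15·15/8 = 1/2 ✓; 2 stages ⇒ order 2.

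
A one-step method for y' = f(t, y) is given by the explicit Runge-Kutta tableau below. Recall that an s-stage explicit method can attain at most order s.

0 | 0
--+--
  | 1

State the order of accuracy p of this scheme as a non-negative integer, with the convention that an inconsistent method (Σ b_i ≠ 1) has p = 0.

b = (1)
c = (0)
Σ b_i: 1·1 = 1 ✓; 1 stage ⇒ order 1.

1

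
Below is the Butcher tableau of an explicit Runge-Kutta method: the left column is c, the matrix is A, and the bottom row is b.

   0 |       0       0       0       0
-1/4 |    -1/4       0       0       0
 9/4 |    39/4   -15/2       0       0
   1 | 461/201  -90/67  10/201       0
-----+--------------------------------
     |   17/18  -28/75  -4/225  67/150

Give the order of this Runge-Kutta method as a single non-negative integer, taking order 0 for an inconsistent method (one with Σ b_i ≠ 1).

4

b = (17/18, -28/75, -4/225, 67/150)
c = (0, -1/4, 9/4, 1)
Ac = (0, 0, 15/8, 30/67)
Σ b_i: 17/18·1 + (-28/75)·1 + (-4/225)·1 + 67/150·1 = 1 ✓
b·c: (-28/75)·(-1/4) + (-4/225)·9/4 + 67/150·1 = 1/2 ✓
b·c²: (-28/75)·1/16 + (-4/225)·81/16 + 67/150·1 = 1/3 ✓
b·Ac: (-4/225)·15/8 + 67/150·30/67 = 1/6 ✓
b·c³: (-28/75)·(-1/64) + (-4/225)·729/64 + 67/150·1 = 1/4 ✓
b·(c∘Ac): (-4/225)·135/32 + 67/150·30/67 = 1/8 ✓
b·Ac²: (-4/225)·(-15/32) + 67/150·45/268 = 1/12 ✓
b·A²c: 67/150·25/268 = 1/24 ✓; 4 stages ⇒ order 4.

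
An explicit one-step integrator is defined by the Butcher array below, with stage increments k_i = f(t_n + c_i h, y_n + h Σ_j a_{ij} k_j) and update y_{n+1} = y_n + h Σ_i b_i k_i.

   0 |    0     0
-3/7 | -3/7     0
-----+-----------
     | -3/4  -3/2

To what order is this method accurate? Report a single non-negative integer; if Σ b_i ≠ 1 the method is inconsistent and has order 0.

0

b = (-3/4, -3/2)
c = (0, -3/7)
Σ b_i: (-3/4)·1 + (-3/2)·1 = -9/4 ≠ 1 ⇒ order 0.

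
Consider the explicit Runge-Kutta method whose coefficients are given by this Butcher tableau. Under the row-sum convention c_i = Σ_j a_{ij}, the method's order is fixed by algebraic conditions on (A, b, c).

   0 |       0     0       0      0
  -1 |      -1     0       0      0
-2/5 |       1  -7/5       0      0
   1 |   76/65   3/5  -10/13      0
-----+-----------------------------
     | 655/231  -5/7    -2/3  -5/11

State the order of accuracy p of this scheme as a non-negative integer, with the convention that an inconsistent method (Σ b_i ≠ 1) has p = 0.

b = (655/231, -5/7, -2/3, -5/11)
c = (0, -1, -2/5, 1)
Ac = (0, 0, 7/5, -19/65)
Σ b_i: 655/231·1 + (-5/7)·1 + (-2/3)·1 + (-5/11)·1 = 1 ✓
b·c: (-5/7)·(-1) + (-2/3)·(-2/5) + (-5/11)·1 = 608/1155 ≠ 1/2 ⇒ order 1.

1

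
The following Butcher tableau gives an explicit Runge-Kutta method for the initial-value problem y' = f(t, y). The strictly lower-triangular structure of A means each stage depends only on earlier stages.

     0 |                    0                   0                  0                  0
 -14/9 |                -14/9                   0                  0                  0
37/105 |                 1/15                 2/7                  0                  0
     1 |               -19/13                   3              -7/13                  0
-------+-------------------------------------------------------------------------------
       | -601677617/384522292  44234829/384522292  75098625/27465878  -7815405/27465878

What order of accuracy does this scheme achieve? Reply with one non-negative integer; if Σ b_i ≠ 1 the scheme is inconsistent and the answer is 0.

3

b = (-601677617/384522292, 44234829/384522292, 75098625/27465878, -7815405/27465878)
c = (0, -14/9, 37/105, 1)
Ac = (0, 0, -4/9, -947/195)
Σ b_i: (-601677617/384522292)·1 + 44234829/384522292·1 + 75098625/27465878·1 + (-7815405/27465878)·1 = 1 ✓
b·c: 44234829/384522292·(-14/9) + 75098625/27465878·37/105 + (-7815405/27465878)·1 = 1/2 ✓
b·c²: 44234829/384522292·196/81 + 75098625/27465878·1369/11025 + (-7815405/27465878)·1 = 1/3 ✓
b·Ac: 75098625/27465878·(-4/9) + (-7815405/27465878)·(-947/195) = 1/6 ✓
b·c³: 44234829/384522292·(-2744/729) + 75098625/27465878·50653/1157625 + (-7815405/27465878)·1 = -57478514/96130573 ≠ 1/4 ⇒ order 3.
b·(c∘Ac): 75098625/27465878·(-148/945) + (-7815405/27465878)·(-947/195) = 235740017/247192902 ≠ 1/8
b·Ac²: 75098625/27465878·56/81 + (-7815405/27465878)·441793/61425 = -4055429941/25955254710 ≠ 1/12
b·A²c: (-7815405/27465878)·28/117 = -2805530/41198817 ≠ 1/24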